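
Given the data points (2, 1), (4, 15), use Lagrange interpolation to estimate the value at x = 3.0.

Lagrange interpolation formula:
P(x) = Σ yᵢ × Lᵢ(x)
where Lᵢ(x) = Π_{j≠i} (x - xⱼ)/(xᵢ - xⱼ)

L_0(3.0) = (3.0 - 4)/(2 - 4) = 0.500000
L_1(3.0) = (3.0 - 2)/(4 - 2) = 0.500000

P(3.0) = 1×L_0(3.0) + 15×L_1(3.0)
P(3.0) = 8.000000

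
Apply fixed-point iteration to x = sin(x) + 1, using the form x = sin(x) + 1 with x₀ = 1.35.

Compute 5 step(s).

Equation: x = sin(x) + 1
Fixed-point form: x = sin(x) + 1
x₀ = 1.35

x_1 = g(1.350000) = 1.975723
x_2 = g(1.975723) = 1.919131
x_3 = g(1.919131) = 1.939942
x_4 = g(1.939942) = 1.932636
x_5 = g(1.932636) = 1.935247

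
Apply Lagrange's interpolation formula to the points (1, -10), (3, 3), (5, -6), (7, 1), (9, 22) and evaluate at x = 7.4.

Lagrange interpolation formula:
P(x) = Σ yᵢ × Lᵢ(x)
where Lᵢ(x) = Π_{j≠i} (x - xⱼ)/(xᵢ - xⱼ)

L_0(7.4) = (7.4 - 3)/(1 - 3) × (7.4 - 5)/(1 - 5) × (7.4 - 7)/(1 - 7) × (7.4 - 9)/(1 - 9) = -0.017600
L_1(7.4) = (7.4 - 1)/(3 - 1) × (7.4 - 5)/(3 - 5) × (7.4 - 7)/(3 - 7) × (7.4 - 9)/(3 - 9) = 0.102400
L_2(7.4) = (7.4 - 1)/(5 - 1) × (7.4 - 3)/(5 - 3) × (7.4 - 7)/(5 - 7) × (7.4 - 9)/(5 - 9) = -0.281600
L_3(7.4) = (7.4 - 1)/(7 - 1) × (7.4 - 3)/(7 - 3) × (7.4 - 5)/(7 - 5) × (7.4 - 9)/(7 - 9) = 1.126400
L_4(7.4) = (7.4 - 1)/(9 - 1) × (7.4 - 3)/(9 - 3) × (7.4 - 5)/(9 - 5) × (7.4 - 7)/(9 - 7) = 0.070400

P(7.4) = (-10)×L_0(7.4) + 3×L_1(7.4) + (-6)×L_2(7.4) + 1×L_3(7.4) + 22×L_4(7.4)
P(7.4) = 4.848000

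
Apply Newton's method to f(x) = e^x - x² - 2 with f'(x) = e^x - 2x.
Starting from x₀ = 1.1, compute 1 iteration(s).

f(x) = e^x - x² - 2
f'(x) = e^x - 2x
x₀ = 1.1

Newton-Raphson formula: x_{n+1} = x_n - f(x_n)/f'(x_n)

Iteration 1:
  f(1.100000) = -0.205834
  f'(1.100000) = 0.804166
  x_1 = 1.100000 - (-0.205834)/0.804166 = 1.355960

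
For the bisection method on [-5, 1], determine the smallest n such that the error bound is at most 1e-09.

We need (b-a)/2^n ≤ 1e-09
(1 - (-5))/2^n ≤ 1e-09
6/2^n ≤ 1e-09
2^n ≥ 6000000000
n ≥ log₂(6000000000) = 32.48
n ≥ 33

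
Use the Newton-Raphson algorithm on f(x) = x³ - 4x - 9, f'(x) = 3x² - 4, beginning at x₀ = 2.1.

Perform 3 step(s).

f(x) = x³ - 4x - 9
f'(x) = 3x² - 4
x₀ = 2.1

Newton-Raphson formula: x_{n+1} = x_n - f(x_n)/f'(x_n)

Iteration 1:
  f(2.100000) = -8.139000
  f'(2.100000) = 9.230000
  x_1 = 2.100000 - (-8.139000)/9.230000 = 2.981798
Iteration 2:
  f(2.981798) = 5.584341
  f'(2.981798) = 22.673367
  x_2 = 2.981798 - 5.584341/22.673367 = 2.735503
Iteration 3:
  f(2.735503) = 0.527699
  f'(2.735503) = 18.448935
  x_3 = 2.735503 - 0.527699/18.448935 = 2.706900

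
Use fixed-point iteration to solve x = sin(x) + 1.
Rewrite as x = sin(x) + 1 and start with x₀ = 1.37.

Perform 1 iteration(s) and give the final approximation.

Equation: x = sin(x) + 1
Fixed-point form: x = sin(x) + 1
x₀ = 1.37

x_1 = g(1.370000) = 1.979908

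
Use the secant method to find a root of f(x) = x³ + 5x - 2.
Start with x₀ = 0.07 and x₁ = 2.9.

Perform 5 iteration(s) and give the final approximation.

f(x) = x³ + 5x - 2
x₀ = 0.07, x₁ = 2.9

Secant formula: x_{n+1} = x_n - f(x_n)(x_n - x_{n-1})/(f(x_n) - f(x_{n-1}))

Iteration 1:
  f(0.070000) = -1.649657
  f(2.900000) = 36.889000
  x_2 = 2.900000 - 36.889000×(2.900000 - 0.070000)/(36.889000 - (-1.649657))
       = 0.191139
Iteration 2:
  f(2.900000) = 36.889000
  f(0.191139) = -1.037323
  x_3 = 0.191139 - (-1.037323)×(0.191139 - 2.900000)/(-1.037323 - 36.889000)
       = 0.265229
Iteration 3:
  f(0.191139) = -1.037323
  f(0.265229) = -0.655198
  x_4 = 0.265229 - (-0.655198)×(0.265229 - 0.191139)/(-0.655198 - (-1.037323))
       = 0.392265
Iteration 4:
  f(0.265229) = -0.655198
  f(0.392265) = 0.021683
  x_5 = 0.392265 - 0.021683×(0.392265 - 0.265229)/(0.021683 - (-0.655198))
       = 0.388195
Iteration 5:
  f(0.392265) = 0.021683
  f(0.388195) = -0.000523
  x_6 = 0.388195 - (-0.000523)×(0.388195 - 0.392265)/(-0.000523 - 0.021683)
       = 0.388291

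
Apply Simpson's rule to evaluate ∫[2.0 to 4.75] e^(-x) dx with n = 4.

f(x) = e^(-x)
a = 2.0, b = 4.75, n = 4
h = (b - a)/n = 0.687500

Simpson's rule: (h/3)[f(x₀) + 4f(x₁) + 2f(x₂) + ... + f(xₙ)]

x_0 = 2.0000, f(x_0) = 0.135335, coefficient = 1
x_1 = 2.6875, f(x_1) = 0.068051, coefficient = 4
x_2 = 3.3750, f(x_2) = 0.034218, coefficient = 2
x_3 = 4.0625, f(x_3) = 0.017206, coefficient = 4
x_4 = 4.7500, f(x_4) = 0.008652, coefficient = 1

I ≈ (0.687500/3) × 0.553450 = 0.126832
Exact value: 0.126684
Error: 0.000149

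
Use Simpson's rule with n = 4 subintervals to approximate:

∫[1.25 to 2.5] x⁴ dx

f(x) = x⁴
a = 1.25, b = 2.5, n = 4
h = (b - a)/n = 0.312500

Simpson's rule: (h/3)[f(x₀) + 4f(x₁) + 2f(x₂) + ... + f(xₙ)]

x_0 = 1.2500, f(x_0) = 2.441406, coefficient = 1
x_1 = 1.5625, f(x_1) = 5.960464, coefficient = 4
x_2 = 1.8750, f(x_2) = 12.359619, coefficient = 2
x_3 = 2.1875, f(x_3) = 22.897720, coefficient = 4
x_4 = 2.5000, f(x_4) = 39.062500, coefficient = 1

I ≈ (0.312500/3) × 181.655884 = 18.922488
Exact value: 18.920898
Error: 0.001589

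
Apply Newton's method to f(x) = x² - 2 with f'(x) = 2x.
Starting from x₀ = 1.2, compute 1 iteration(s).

f(x) = x² - 2
f'(x) = 2x
x₀ = 1.2

Newton-Raphson formula: x_{n+1} = x_n - f(x_n)/f'(x_n)

Iteration 1:
  f(1.200000) = -0.560000
  f'(1.200000) = 2.400000
  x_1 = 1.200000 - (-0.560000)/2.400000 = 1.433333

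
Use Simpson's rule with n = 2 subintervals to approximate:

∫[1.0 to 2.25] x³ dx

f(x) = x³
a = 1.0, b = 2.25, n = 2
h = (b - a)/n = 0.625000

Simpson's rule: (h/3)[f(x₀) + 4f(x₁) + 2f(x₂) + ... + f(xₙ)]

x_0 = 1.0000, f(x_0) = 1.000000, coefficient = 1
x_1 = 1.6250, f(x_1) = 4.291016, coefficient = 4
x_2 = 2.2500, f(x_2) = 11.390625, coefficient = 1

I ≈ (0.625000/3) × 29.554688 = 6.157227
Exact value: 6.157227
Error: 0.000000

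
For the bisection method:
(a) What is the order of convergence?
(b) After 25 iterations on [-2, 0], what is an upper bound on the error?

(a) Bisection has linear (order 1) convergence; the error is halved each step.

(b) Error bound = (b-a)/2^n = (0 - (-2))/2^{25}
    = 2/2^{25}

(a) 1 (linear); (b) error ≤ 5.96e-08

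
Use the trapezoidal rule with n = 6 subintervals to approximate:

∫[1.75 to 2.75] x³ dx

f(x) = x³
a = 1.75, b = 2.75, n = 6
h = (b - a)/n = 0.166667

Trapezoidal rule: (h/2)[f(x₀) + 2f(x₁) + 2f(x₂) + ... + f(xₙ)]

x_0 = 1.7500, f(x_0) = 5.359375, coefficient = 1
x_1 = 1.9167, f(x_1) = 7.041088, coefficient = 2
x_2 = 2.0833, f(x_2) = 9.042245, coefficient = 2
x_3 = 2.2500, f(x_3) = 11.390625, coefficient = 2
x_4 = 2.4167, f(x_4) = 14.114005, coefficient = 2
x_5 = 2.5833, f(x_5) = 17.240162, coefficient = 2
x_6 = 2.7500, f(x_6) = 20.796875, coefficient = 1

I ≈ (0.166667/2) × 143.812500 = 11.984375
Exact value: 11.953125
Error: 0.031250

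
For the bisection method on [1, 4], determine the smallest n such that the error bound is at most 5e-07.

We need (b-a)/2^n ≤ 5e-07
(4 - 1)/2^n ≤ 5e-07
3/2^n ≤ 5e-07
2^n ≥ 6000000
n ≥ log₂(6000000) = 22.52
n ≥ 23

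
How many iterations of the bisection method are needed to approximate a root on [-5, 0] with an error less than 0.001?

We need (b-a)/2^n ≤ 0.001
(0 - (-5))/2^n ≤ 0.001
5/2^n ≤ 0.001
2^n ≥ 5000
n ≥ log₂(5000) = 12.29
n ≥ 13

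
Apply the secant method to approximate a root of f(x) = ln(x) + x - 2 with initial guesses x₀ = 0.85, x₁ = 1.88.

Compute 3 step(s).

f(x) = ln(x) + x - 2
x₀ = 0.85, x₁ = 1.88

Secant formula: x_{n+1} = x_n - f(x_n)(x_n - x_{n-1})/(f(x_n) - f(x_{n-1}))

Iteration 1:
  f(0.850000) = -1.312519
  f(1.880000) = 0.511272
  x_2 = 1.880000 - 0.511272×(1.880000 - 0.850000)/(0.511272 - (-1.312519))
       = 1.591255
Iteration 2:
  f(1.880000) = 0.511272
  f(1.591255) = 0.055778
  x_3 = 1.591255 - 0.055778×(1.591255 - 1.880000)/(0.055778 - 0.511272)
       = 1.555896
Iteration 3:
  f(1.591255) = 0.055778
  f(1.555896) = -0.002052
  x_4 = 1.555896 - (-0.002052)×(1.555896 - 1.591255)/(-0.002052 - 0.055778)
       = 1.557151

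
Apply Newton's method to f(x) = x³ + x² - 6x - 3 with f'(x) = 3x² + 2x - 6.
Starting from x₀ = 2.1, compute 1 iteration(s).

f(x) = x³ + x² - 6x - 3
f'(x) = 3x² + 2x - 6
x₀ = 2.1

Newton-Raphson formula: x_{n+1} = x_n - f(x_n)/f'(x_n)

Iteration 1:
  f(2.100000) = -1.929000
  f'(2.100000) = 11.430000
  x_1 = 2.100000 - (-1.929000)/11.430000 = 2.268766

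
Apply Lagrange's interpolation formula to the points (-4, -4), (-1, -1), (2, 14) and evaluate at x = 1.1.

Lagrange interpolation formula:
P(x) = Σ yᵢ × Lᵢ(x)
where Lᵢ(x) = Π_{j≠i} (x - xⱼ)/(xᵢ - xⱼ)

L_0(1.1) = (1.1 - (-1))/(-4 - (-1)) × (1.1 - 2)/(-4 - 2) = -0.105000
L_1(1.1) = (1.1 - (-4))/(-1 - (-4)) × (1.1 - 2)/(-1 - 2) = 0.510000
L_2(1.1) = (1.1 - (-4))/(2 - (-4)) × (1.1 - (-1))/(2 - (-1)) = 0.595000

P(1.1) = (-4)×L_0(1.1) + (-1)×L_1(1.1) + 14×L_2(1.1)
P(1.1) = 8.240000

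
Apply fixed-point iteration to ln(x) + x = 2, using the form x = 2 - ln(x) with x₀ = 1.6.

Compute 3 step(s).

Equation: ln(x) + x = 2
Fixed-point form: x = 2 - ln(x)
x₀ = 1.6

x_1 = g(1.600000) = 1.529996
x_2 = g(1.529996) = 1.574735
x_3 = g(1.574735) = 1.545913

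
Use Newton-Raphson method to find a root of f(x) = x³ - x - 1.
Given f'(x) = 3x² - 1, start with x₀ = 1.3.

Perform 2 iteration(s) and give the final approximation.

f(x) = x³ - x - 1
f'(x) = 3x² - 1
x₀ = 1.3

Newton-Raphson formula: x_{n+1} = x_n - f(x_n)/f'(x_n)

Iteration 1:
  f(1.300000) = -0.103000
  f'(1.300000) = 4.070000
  x_1 = 1.300000 - (-0.103000)/4.070000 = 1.325307
Iteration 2:
  f(1.325307) = 0.002514
  f'(1.325307) = 4.269317
  x_2 = 1.325307 - 0.002514/4.269317 = 1.324718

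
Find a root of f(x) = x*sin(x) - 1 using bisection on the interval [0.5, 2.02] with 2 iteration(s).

f(x) = x*sin(x) - 1
Initial interval: [0.5, 2.02]

Iteration 1:
  c_1 = (0.500000 + 2.020000)/2 = 1.260000
  f(c_1) = f(1.260000) = 0.199634
  f(a) × f(c) < 0, new interval: [0.500000, 1.260000]
Iteration 2:
  c_2 = (0.500000 + 1.260000)/2 = 0.880000
  f(c_2) = f(0.880000) = -0.321750
  f(a) × f(c) ≥ 0, new interval: [0.880000, 1.260000]

After 2 iteration(s), the approximation is c_2 = 0.880000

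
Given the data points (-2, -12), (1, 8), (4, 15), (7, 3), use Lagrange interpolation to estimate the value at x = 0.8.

Lagrange interpolation formula:
P(x) = Σ yᵢ × Lᵢ(x)
where Lᵢ(x) = Π_{j≠i} (x - xⱼ)/(xᵢ - xⱼ)

L_0(0.8) = (0.8 - 1)/(-2 - 1) × (0.8 - 4)/(-2 - 4) × (0.8 - 7)/(-2 - 7) = 0.024494
L_1(0.8) = (0.8 - (-2))/(1 - (-2)) × (0.8 - 4)/(1 - 4) × (0.8 - 7)/(1 - 7) = 1.028741
L_2(0.8) = (0.8 - (-2))/(4 - (-2)) × (0.8 - 1)/(4 - 1) × (0.8 - 7)/(4 - 7) = -0.064296
L_3(0.8) = (0.8 - (-2))/(7 - (-2)) × (0.8 - 1)/(7 - 1) × (0.8 - 4)/(7 - 4) = 0.011062

P(0.8) = (-12)×L_0(0.8) + 8×L_1(0.8) + 15×L_2(0.8) + 3×L_3(0.8)
P(0.8) = 7.004741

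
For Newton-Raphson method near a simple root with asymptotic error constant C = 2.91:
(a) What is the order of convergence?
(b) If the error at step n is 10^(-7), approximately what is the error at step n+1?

(a) Newton-Raphson has quadratic (order 2) convergence near simple roots.
    This means |e_{n+1}| ≈ C|e_n|².

(b) With |e_n| = 10^(-7) and C = 2.91:
    |e_{n+1}| ≈ 2.91 × (10^(-7))² = 2.91 × 10^(-14)

(a) 2 (quadratic); (b) |e_{n+1}| ≈ 2.910e-14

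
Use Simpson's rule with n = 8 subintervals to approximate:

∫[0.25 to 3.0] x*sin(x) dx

f(x) = x*sin(x)
a = 0.25, b = 3.0, n = 8
h = (b - a)/n = 0.343750

Simpson's rule: (h/3)[f(x₀) + 4f(x₁) + 2f(x₂) + ... + f(xₙ)]

x_0 = 0.2500, f(x_0) = 0.061851, coefficient = 1
x_1 = 0.5938, f(x_1) = 0.332187, coefficient = 4
x_2 = 0.9375, f(x_2) = 0.755701, coefficient = 2
x_3 = 1.2812, f(x_3) = 1.227916, coefficient = 4
x_4 = 1.6250, f(x_4) = 1.622613, coefficient = 2
x_5 = 1.9688, f(x_5) = 1.814904, coefficient = 4
x_6 = 2.3125, f(x_6) = 1.705050, coefficient = 2
x_7 = 2.6562, f(x_7) = 1.239171, coefficient = 4
x_8 = 3.0000, f(x_8) = 0.423360, coefficient = 1

I ≈ (0.343750/3) × 27.108652 = 3.106200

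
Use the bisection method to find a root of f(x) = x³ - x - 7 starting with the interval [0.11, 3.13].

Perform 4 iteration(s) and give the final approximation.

f(x) = x³ - x - 7
Initial interval: [0.11, 3.13]

Iteration 1:
  c_1 = (0.110000 + 3.130000)/2 = 1.620000
  f(c_1) = f(1.620000) = -4.368472
  f(a) × f(c) ≥ 0, new interval: [1.620000, 3.130000]
Iteration 2:
  c_2 = (1.620000 + 3.130000)/2 = 2.375000
  f(c_2) = f(2.375000) = 4.021484
  f(a) × f(c) < 0, new interval: [1.620000, 2.375000]
Iteration 3:
  c_3 = (1.620000 + 2.375000)/2 = 1.997500
  f(c_3) = f(1.997500) = -1.027463
  f(a) × f(c) ≥ 0, new interval: [1.997500, 2.375000]
Iteration 4:
  c_4 = (1.997500 + 2.375000)/2 = 2.186250
  f(c_4) = f(2.186250) = 1.263345
  f(a) × f(c) < 0, new interval: [1.997500, 2.186250]

After 4 iteration(s), the approximation is c_4 = 2.186250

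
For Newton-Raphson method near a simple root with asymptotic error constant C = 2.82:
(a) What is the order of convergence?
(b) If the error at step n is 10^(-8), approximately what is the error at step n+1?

(a) Newton-Raphson has quadratic (order 2) convergence near simple roots.
    This means |e_{n+1}| ≈ C|e_n|².

(b) With |e_n| = 10^(-8) and C = 2.82:
    |e_{n+1}| ≈ 2.82 × (10^(-8))² = 2.82 × 10^(-16)

(a) 2 (quadratic); (b) |e_{n+1}| ≈ 2.820e-16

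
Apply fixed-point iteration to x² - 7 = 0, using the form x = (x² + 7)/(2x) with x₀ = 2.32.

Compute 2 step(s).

Equation: x² - 7 = 0
Fixed-point form: x = (x² + 7)/(2x)
x₀ = 2.32

x_1 = g(2.320000) = 2.668621
x_2 = g(2.668621) = 2.645849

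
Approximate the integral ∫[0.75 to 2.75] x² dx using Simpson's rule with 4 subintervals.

f(x) = x²
a = 0.75, b = 2.75, n = 4
h = (b - a)/n = 0.500000

Simpson's rule: (h/3)[f(x₀) + 4f(x₁) + 2f(x₂) + ... + f(xₙ)]

x_0 = 0.7500, f(x_0) = 0.562500, coefficient = 1
x_1 = 1.2500, f(x_1) = 1.562500, coefficient = 4
x_2 = 1.7500, f(x_2) = 3.062500, coefficient = 2
x_3 = 2.2500, f(x_3) = 5.062500, coefficient = 4
x_4 = 2.7500, f(x_4) = 7.562500, coefficient = 1

I ≈ (0.500000/3) × 40.750000 = 6.791667
Exact value: 6.791667
Error: 0.000000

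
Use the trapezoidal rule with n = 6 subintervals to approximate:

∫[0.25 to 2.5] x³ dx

f(x) = x³
a = 0.25, b = 2.5, n = 6
h = (b - a)/n = 0.375000

Trapezoidal rule: (h/2)[f(x₀) + 2f(x₁) + 2f(x₂) + ... + f(xₙ)]

x_0 = 0.2500, f(x_0) = 0.015625, coefficient = 1
x_1 = 0.6250, f(x_1) = 0.244141, coefficient = 2
x_2 = 1.0000, f(x_2) = 1.000000, coefficient = 2
x_3 = 1.3750, f(x_3) = 2.599609, coefficient = 2
x_4 = 1.7500, f(x_4) = 5.359375, coefficient = 2
x_5 = 2.1250, f(x_5) = 9.595703, coefficient = 2
x_6 = 2.5000, f(x_6) = 15.625000, coefficient = 1

I ≈ (0.375000/2) × 53.238281 = 9.982178
Exact value: 9.764648
Error: 0.217529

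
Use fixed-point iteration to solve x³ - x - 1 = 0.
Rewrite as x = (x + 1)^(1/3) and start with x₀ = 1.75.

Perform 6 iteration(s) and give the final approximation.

Equation: x³ - x - 1 = 0
Fixed-point form: x = (x + 1)^(1/3)
x₀ = 1.75

x_1 = g(1.750000) = 1.401020
x_2 = g(1.401020) = 1.339055
x_3 = g(1.339055) = 1.327436
x_4 = g(1.327436) = 1.325234
x_5 = g(1.325234) = 1.324816
x_6 = g(1.324816) = 1.324737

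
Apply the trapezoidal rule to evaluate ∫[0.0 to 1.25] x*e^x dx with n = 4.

f(x) = x*e^x
a = 0.0, b = 1.25, n = 4
h = (b - a)/n = 0.312500

Trapezoidal rule: (h/2)[f(x₀) + 2f(x₁) + 2f(x₂) + ... + f(xₙ)]

x_0 = 0.0000, f(x_0) = 0.000000, coefficient = 1
x_1 = 0.3125, f(x_1) = 0.427137, coefficient = 2
x_2 = 0.6250, f(x_2) = 1.167654, coefficient = 2
x_3 = 0.9375, f(x_3) = 2.393990, coefficient = 2
x_4 = 1.2500, f(x_4) = 4.362929, coefficient = 1

I ≈ (0.312500/2) × 12.340490 = 1.928202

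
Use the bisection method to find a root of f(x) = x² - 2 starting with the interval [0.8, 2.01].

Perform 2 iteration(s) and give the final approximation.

f(x) = x² - 2
Initial interval: [0.8, 2.01]

Iteration 1:
  c_1 = (0.800000 + 2.010000)/2 = 1.405000
  f(c_1) = f(1.405000) = -0.025975
  f(a) × f(c) ≥ 0, new interval: [1.405000, 2.010000]
Iteration 2:
  c_2 = (1.405000 + 2.010000)/2 = 1.707500
  f(c_2) = f(1.707500) = 0.915556
  f(a) × f(c) < 0, new interval: [1.405000, 1.707500]

After 2 iteration(s), the approximation is c_2 = 1.707500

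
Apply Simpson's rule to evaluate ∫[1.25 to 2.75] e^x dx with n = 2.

f(x) = e^x
a = 1.25, b = 2.75, n = 2
h = (b - a)/n = 0.750000

Simpson's rule: (h/3)[f(x₀) + 4f(x₁) + 2f(x₂) + ... + f(xₙ)]

x_0 = 1.2500, f(x_0) = 3.490343, coefficient = 1
x_1 = 2.0000, f(x_1) = 7.389056, coefficient = 4
x_2 = 2.7500, f(x_2) = 15.642632, coefficient = 1

I ≈ (0.750000/3) × 48.689199 = 12.172300
Exact value: 12.152289
Error: 0.020011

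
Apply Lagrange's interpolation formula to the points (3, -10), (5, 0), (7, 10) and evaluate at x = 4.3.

Lagrange interpolation formula:
P(x) = Σ yᵢ × Lᵢ(x)
where Lᵢ(x) = Π_{j≠i} (x - xⱼ)/(xᵢ - xⱼ)

L_0(4.3) = (4.3 - 5)/(3 - 5) × (4.3 - 7)/(3 - 7) = 0.236250
L_1(4.3) = (4.3 - 3)/(5 - 3) × (4.3 - 7)/(5 - 7) = 0.877500
L_2(4.3) = (4.3 - 3)/(7 - 3) × (4.3 - 5)/(7 - 5) = -0.113750

P(4.3) = (-10)×L_0(4.3) + 0×L_1(4.3) + 10×L_2(4.3)
P(4.3) = -3.500000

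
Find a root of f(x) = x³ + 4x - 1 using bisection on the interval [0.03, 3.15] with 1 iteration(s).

f(x) = x³ + 4x - 1
Initial interval: [0.03, 3.15]

Iteration 1:
  c_1 = (0.030000 + 3.150000)/2 = 1.590000
  f(c_1) = f(1.590000) = 9.379679
  f(a) × f(c) < 0, new interval: [0.030000, 1.590000]

After 1 iteration(s), the approximation is c_1 = 1.590000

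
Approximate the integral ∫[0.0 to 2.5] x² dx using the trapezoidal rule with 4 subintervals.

f(x) = x²
a = 0.0, b = 2.5, n = 4
h = (b - a)/n = 0.625000

Trapezoidal rule: (h/2)[f(x₀) + 2f(x₁) + 2f(x₂) + ... + f(xₙ)]

x_0 = 0.0000, f(x_0) = 0.000000, coefficient = 1
x_1 = 0.6250, f(x_1) = 0.390625, coefficient = 2
x_2 = 1.2500, f(x_2) = 1.562500, coefficient = 2
x_3 = 1.8750, f(x_3) = 3.515625, coefficient = 2
x_4 = 2.5000, f(x_4) = 6.250000, coefficient = 1

I ≈ (0.625000/2) × 17.187500 = 5.371094
Exact value: 5.208333
Error: 0.162760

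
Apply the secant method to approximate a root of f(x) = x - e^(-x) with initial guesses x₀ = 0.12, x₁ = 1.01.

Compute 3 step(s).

f(x) = x - e^(-x)
x₀ = 0.12, x₁ = 1.01

Secant formula: x_{n+1} = x_n - f(x_n)(x_n - x_{n-1})/(f(x_n) - f(x_{n-1}))

Iteration 1:
  f(0.120000) = -0.766920
  f(1.010000) = 0.645781
  x_2 = 1.010000 - 0.645781×(1.010000 - 0.120000)/(0.645781 - (-0.766920))
       = 0.603159
Iteration 2:
  f(1.010000) = 0.645781
  f(0.603159) = 0.056078
  x_3 = 0.603159 - 0.056078×(0.603159 - 1.010000)/(0.056078 - 0.645781)
       = 0.564470
Iteration 3:
  f(0.603159) = 0.056078
  f(0.564470) = -0.004191
  x_4 = 0.564470 - (-0.004191)×(0.564470 - 0.603159)/(-0.004191 - 0.056078)
       = 0.567161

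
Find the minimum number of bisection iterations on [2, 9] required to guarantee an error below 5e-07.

We need (b-a)/2^n ≤ 5e-07
(9 - 2)/2^n ≤ 5e-07
7/2^n ≤ 5e-07
2^n ≥ 14000000
n ≥ log₂(14000000) = 23.74
n ≥ 24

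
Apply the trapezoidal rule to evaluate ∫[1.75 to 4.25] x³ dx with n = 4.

f(x) = x³
a = 1.75, b = 4.25, n = 4
h = (b - a)/n = 0.625000

Trapezoidal rule: (h/2)[f(x₀) + 2f(x₁) + 2f(x₂) + ... + f(xₙ)]

x_0 = 1.7500, f(x_0) = 5.359375, coefficient = 1
x_1 = 2.3750, f(x_1) = 13.396484, coefficient = 2
x_2 = 3.0000, f(x_2) = 27.000000, coefficient = 2
x_3 = 3.6250, f(x_3) = 47.634766, coefficient = 2
x_4 = 4.2500, f(x_4) = 76.765625, coefficient = 1

I ≈ (0.625000/2) × 258.187500 = 80.683594
Exact value: 79.218750
Error: 1.464844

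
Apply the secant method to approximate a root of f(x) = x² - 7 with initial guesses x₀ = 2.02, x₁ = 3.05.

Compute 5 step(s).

f(x) = x² - 7
x₀ = 2.02, x₁ = 3.05

Secant formula: x_{n+1} = x_n - f(x_n)(x_n - x_{n-1})/(f(x_n) - f(x_{n-1}))

Iteration 1:
  f(2.020000) = -2.919600
  f(3.050000) = 2.302500
  x_2 = 3.050000 - 2.302500×(3.050000 - 2.020000)/(2.302500 - (-2.919600))
       = 2.595858
Iteration 2:
  f(3.050000) = 2.302500
  f(2.595858) = -0.261521
  x_3 = 2.595858 - (-0.261521)×(2.595858 - 3.050000)/(-0.261521 - 2.302500)
       = 2.642179
Iteration 3:
  f(2.595858) = -0.261521
  f(2.642179) = -0.018891
  x_4 = 2.642179 - (-0.018891)×(2.642179 - 2.595858)/(-0.018891 - (-0.261521))
       = 2.645785
Iteration 4:
  f(2.642179) = -0.018891
  f(2.645785) = 0.000180
  x_5 = 2.645785 - 0.000180×(2.645785 - 2.642179)/(0.000180 - (-0.018891))
       = 2.645751
Iteration 5:
  f(2.645785) = 0.000180
  f(2.645751) = 0.000000
  x_6 = 2.645751 - 0.000000×(2.645751 - 2.645785)/(0.000000 - 0.000180)
       = 2.645751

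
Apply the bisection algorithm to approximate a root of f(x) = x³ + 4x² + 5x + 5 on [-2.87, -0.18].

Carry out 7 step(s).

f(x) = x³ + 4x² + 5x + 5
Initial interval: [-2.87, -0.18]

Iteration 1:
  c_1 = (-2.870000 + (-0.180000))/2 = -1.525000
  f(c_1) = f(-1.525000) = 3.130922
  f(a) × f(c) < 0, new interval: [-2.870000, -1.525000]
Iteration 2:
  c_2 = (-2.870000 + (-1.525000))/2 = -2.197500
  f(c_2) = f(-2.197500) = 2.716784
  f(a) × f(c) < 0, new interval: [-2.870000, -2.197500]
Iteration 3:
  c_3 = (-2.870000 + (-2.197500))/2 = -2.533750
  f(c_3) = f(-2.533750) = 1.744412
  f(a) × f(c) < 0, new interval: [-2.870000, -2.533750]
Iteration 4:
  c_4 = (-2.870000 + (-2.533750))/2 = -2.701875
  f(c_4) = f(-2.701875) = 0.967104
  f(a) × f(c) < 0, new interval: [-2.870000, -2.701875]
Iteration 5:
  c_5 = (-2.870000 + (-2.701875))/2 = -2.785938
  f(c_5) = f(-2.785938) = 0.493195
  f(a) × f(c) < 0, new interval: [-2.870000, -2.785938]
Iteration 6:
  c_6 = (-2.870000 + (-2.785938))/2 = -2.827969
  f(c_6) = f(-2.827969) = 0.233367
  f(a) × f(c) < 0, new interval: [-2.870000, -2.827969]
Iteration 7:
  c_7 = (-2.870000 + (-2.827969))/2 = -2.848984
  f(c_7) = f(-2.848984) = 0.097540
  f(a) × f(c) < 0, new interval: [-2.870000, -2.848984]

After 7 iteration(s), the approximation is c_7 = -2.848984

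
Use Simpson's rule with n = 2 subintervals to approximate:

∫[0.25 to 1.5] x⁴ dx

f(x) = x⁴
a = 0.25, b = 1.5, n = 2
h = (b - a)/n = 0.625000

Simpson's rule: (h/3)[f(x₀) + 4f(x₁) + 2f(x₂) + ... + f(xₙ)]

x_0 = 0.2500, f(x_0) = 0.003906, coefficient = 1
x_1 = 0.8750, f(x_1) = 0.586182, coefficient = 4
x_2 = 1.5000, f(x_2) = 5.062500, coefficient = 1

I ≈ (0.625000/3) × 7.411133 = 1.543986
Exact value: 1.518555
Error: 0.025431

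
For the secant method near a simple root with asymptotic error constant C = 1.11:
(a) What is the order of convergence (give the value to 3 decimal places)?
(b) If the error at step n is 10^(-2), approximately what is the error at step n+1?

(a) Secant method has superlinear convergence with order φ = (1+√5)/2 ≈ 1.618.
    This means |e_{n+1}| ≈ C|e_n|^1.618.

(b) With |e_n| = 10^(-2) and C = 1.11:
    |e_{n+1}| ≈ 1.11 × (10^(-2))^1.618 = 1.11 × 10^(-3.24)

(a) ≈ 1.618 (golden ratio); (b) |e_{n+1}| ≈ 6.445e-04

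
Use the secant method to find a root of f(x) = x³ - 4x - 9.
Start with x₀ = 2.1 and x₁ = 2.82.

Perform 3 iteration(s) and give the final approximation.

f(x) = x³ - 4x - 9
x₀ = 2.1, x₁ = 2.82

Secant formula: x_{n+1} = x_n - f(x_n)(x_n - x_{n-1})/(f(x_n) - f(x_{n-1}))

Iteration 1:
  f(2.100000) = -8.139000
  f(2.820000) = 2.145768
  x_2 = 2.820000 - 2.145768×(2.820000 - 2.100000)/(2.145768 - (-8.139000))
       = 2.669782
Iteration 2:
  f(2.820000) = 2.145768
  f(2.669782) = -0.649620
  x_3 = 2.669782 - (-0.649620)×(2.669782 - 2.820000)/(-0.649620 - 2.145768)
       = 2.704691
Iteration 3:
  f(2.669782) = -0.649620
  f(2.704691) = -0.032985
  x_4 = 2.704691 - (-0.032985)×(2.704691 - 2.669782)/(-0.032985 - (-0.649620))
       = 2.706559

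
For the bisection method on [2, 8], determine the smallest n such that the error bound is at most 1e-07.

We need (b-a)/2^n ≤ 1e-07
(8 - 2)/2^n ≤ 1e-07
6/2^n ≤ 1e-07
2^n ≥ 60000000
n ≥ log₂(60000000) = 25.84
n ≥ 26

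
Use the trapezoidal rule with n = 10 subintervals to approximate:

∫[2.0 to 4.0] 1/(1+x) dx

f(x) = 1/(1+x)
a = 2.0, b = 4.0, n = 10
h = (b - a)/n = 0.200000

Trapezoidal rule: (h/2)[f(x₀) + 2f(x₁) + 2f(x₂) + ... + f(xₙ)]

x_0 = 2.0000, f(x_0) = 0.333333, coefficient = 1
x_1 = 2.2000, f(x_1) = 0.312500, coefficient = 2
x_2 = 2.4000, f(x_2) = 0.294118, coefficient = 2
x_3 = 2.6000, f(x_3) = 0.277778, coefficient = 2
x_4 = 2.8000, f(x_4) = 0.263158, coefficient = 2
x_5 = 3.0000, f(x_5) = 0.250000, coefficient = 2
x_6 = 3.2000, f(x_6) = 0.238095, coefficient = 2
x_7 = 3.4000, f(x_7) = 0.227273, coefficient = 2
x_8 = 3.6000, f(x_8) = 0.217391, coefficient = 2
x_9 = 3.8000, f(x_9) = 0.208333, coefficient = 2
x_10 = 4.0000, f(x_10) = 0.200000, coefficient = 1

I ≈ (0.200000/2) × 5.110625 = 0.511063
Exact value: 0.510826
Error: 0.000237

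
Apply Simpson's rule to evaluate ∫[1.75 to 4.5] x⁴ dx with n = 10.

f(x) = x⁴
a = 1.75, b = 4.5, n = 10
h = (b - a)/n = 0.275000

Simpson's rule: (h/3)[f(x₀) + 4f(x₁) + 2f(x₂) + ... + f(xₙ)]

x_0 = 1.7500, f(x_0) = 9.378906, coefficient = 1
x_1 = 2.0250, f(x_1) = 16.815125, coefficient = 4
x_2 = 2.3000, f(x_2) = 27.984100, coefficient = 2
x_3 = 2.5750, f(x_3) = 43.965188, coefficient = 4
x_4 = 2.8500, f(x_4) = 65.975006, coefficient = 2
x_5 = 3.1250, f(x_5) = 95.367432, coefficient = 4
x_6 = 3.4000, f(x_6) = 133.633600, coefficient = 2
x_7 = 3.6750, f(x_7) = 182.401907, coefficient = 4
x_8 = 3.9500, f(x_8) = 243.438006, coefficient = 2
x_9 = 4.2250, f(x_9) = 318.644813, coefficient = 4
x_10 = 4.5000, f(x_10) = 410.062500, coefficient = 1

I ≈ (0.275000/3) × 3990.280689 = 365.775730
Exact value: 365.773633
Error: 0.002097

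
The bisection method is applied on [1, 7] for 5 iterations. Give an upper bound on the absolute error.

Bisection error bound: |error| ≤ (b-a)/2^n
|error| ≤ (7 - 1)/2^5 = 6/2^5
|error| ≤ 0.1875000000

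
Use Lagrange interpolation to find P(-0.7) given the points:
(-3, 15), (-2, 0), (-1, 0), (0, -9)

Lagrange interpolation formula:
P(x) = Σ yᵢ × Lᵢ(x)
where Lᵢ(x) = Π_{j≠i} (x - xⱼ)/(xᵢ - xⱼ)

L_0(-0.7) = (-0.7 - (-2))/(-3 - (-2)) × (-0.7 - (-1))/(-3 - (-1)) × (-0.7 - 0)/(-3 - 0) = 0.045500
L_1(-0.7) = (-0.7 - (-3))/(-2 - (-3)) × (-0.7 - (-1))/(-2 - (-1)) × (-0.7 - 0)/(-2 - 0) = -0.241500
L_2(-0.7) = (-0.7 - (-3))/(-1 - (-3)) × (-0.7 - (-2))/(-1 - (-2)) × (-0.7 - 0)/(-1 - 0) = 1.046500
L_3(-0.7) = (-0.7 - (-3))/(0 - (-3)) × (-0.7 - (-2))/(0 - (-2)) × (-0.7 - (-1))/(0 - (-1)) = 0.149500

P(-0.7) = 15×L_0(-0.7) + 0×L_1(-0.7) + 0×L_2(-0.7) + (-9)×L_3(-0.7)
P(-0.7) = -0.663000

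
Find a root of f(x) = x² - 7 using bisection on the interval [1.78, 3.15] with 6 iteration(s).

f(x) = x² - 7
Initial interval: [1.78, 3.15]

Iteration 1:
  c_1 = (1.780000 + 3.150000)/2 = 2.465000
  f(c_1) = f(2.465000) = -0.923775
  f(a) × f(c) ≥ 0, new interval: [2.465000, 3.150000]
Iteration 2:
  c_2 = (2.465000 + 3.150000)/2 = 2.807500
  f(c_2) = f(2.807500) = 0.882056
  f(a) × f(c) < 0, new interval: [2.465000, 2.807500]
Iteration 3:
  c_3 = (2.465000 + 2.807500)/2 = 2.636250
  f(c_3) = f(2.636250) = -0.050186
  f(a) × f(c) ≥ 0, new interval: [2.636250, 2.807500]
Iteration 4:
  c_4 = (2.636250 + 2.807500)/2 = 2.721875
  f(c_4) = f(2.721875) = 0.408604
  f(a) × f(c) < 0, new interval: [2.636250, 2.721875]
Iteration 5:
  c_5 = (2.636250 + 2.721875)/2 = 2.679062
  f(c_5) = f(2.679062) = 0.177376
  f(a) × f(c) < 0, new interval: [2.636250, 2.679062]
Iteration 6:
  c_6 = (2.636250 + 2.679062)/2 = 2.657656
  f(c_6) = f(2.657656) = 0.063137
  f(a) × f(c) < 0, new interval: [2.636250, 2.657656]

After 6 iteration(s), the approximation is c_6 = 2.657656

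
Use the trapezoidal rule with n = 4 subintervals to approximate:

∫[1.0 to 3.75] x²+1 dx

f(x) = x²+1
a = 1.0, b = 3.75, n = 4
h = (b - a)/n = 0.687500

Trapezoidal rule: (h/2)[f(x₀) + 2f(x₁) + 2f(x₂) + ... + f(xₙ)]

x_0 = 1.0000, f(x_0) = 2.000000, coefficient = 1
x_1 = 1.6875, f(x_1) = 3.847656, coefficient = 2
x_2 = 2.3750, f(x_2) = 6.640625, coefficient = 2
x_3 = 3.0625, f(x_3) = 10.378906, coefficient = 2
x_4 = 3.7500, f(x_4) = 15.062500, coefficient = 1

I ≈ (0.687500/2) × 58.796875 = 20.211426
Exact value: 19.994792
Error: 0.216634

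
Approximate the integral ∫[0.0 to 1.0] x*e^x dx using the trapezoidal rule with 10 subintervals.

f(x) = x*e^x
a = 0.0, b = 1.0, n = 10
h = (b - a)/n = 0.100000

Trapezoidal rule: (h/2)[f(x₀) + 2f(x₁) + 2f(x₂) + ... + f(xₙ)]

x_0 = 0.0000, f(x_0) = 0.000000, coefficient = 1
x_1 = 0.1000, f(x_1) = 0.110517, coefficient = 2
x_2 = 0.2000, f(x_2) = 0.244281, coefficient = 2
x_3 = 0.3000, f(x_3) = 0.404958, coefficient = 2
x_4 = 0.4000, f(x_4) = 0.596730, coefficient = 2
x_5 = 0.5000, f(x_5) = 0.824361, coefficient = 2
x_6 = 0.6000, f(x_6) = 1.093271, coefficient = 2
x_7 = 0.7000, f(x_7) = 1.409627, coefficient = 2
x_8 = 0.8000, f(x_8) = 1.780433, coefficient = 2
x_9 = 0.9000, f(x_9) = 2.213643, coefficient = 2
x_10 = 1.0000, f(x_10) = 2.718282, coefficient = 1

I ≈ (0.100000/2) × 20.073921 = 1.003696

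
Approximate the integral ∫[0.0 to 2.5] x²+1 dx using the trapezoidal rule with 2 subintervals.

f(x) = x²+1
a = 0.0, b = 2.5, n = 2
h = (b - a)/n = 1.250000

Trapezoidal rule: (h/2)[f(x₀) + 2f(x₁) + 2f(x₂) + ... + f(xₙ)]

x_0 = 0.0000, f(x_0) = 1.000000, coefficient = 1
x_1 = 1.2500, f(x_1) = 2.562500, coefficient = 2
x_2 = 2.5000, f(x_2) = 7.250000, coefficient = 1

I ≈ (1.250000/2) × 13.375000 = 8.359375
Exact value: 7.708333
Error: 0.651042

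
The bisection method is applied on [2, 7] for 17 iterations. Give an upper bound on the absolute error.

Bisection error bound: |error| ≤ (b-a)/2^n
|error| ≤ (7 - 2)/2^17 = 5/2^17
|error| ≤ 0.0000381470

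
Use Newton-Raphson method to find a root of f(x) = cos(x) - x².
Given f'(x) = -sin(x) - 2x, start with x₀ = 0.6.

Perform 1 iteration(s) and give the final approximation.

f(x) = cos(x) - x²
f'(x) = -sin(x) - 2x
x₀ = 0.6

Newton-Raphson formula: x_{n+1} = x_n - f(x_n)/f'(x_n)

Iteration 1:
  f(0.600000) = 0.465336
  f'(0.600000) = -1.764642
  x_1 = 0.600000 - 0.465336/(-1.764642) = 0.863700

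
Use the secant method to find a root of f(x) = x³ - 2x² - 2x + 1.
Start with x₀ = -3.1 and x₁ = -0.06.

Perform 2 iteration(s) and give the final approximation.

f(x) = x³ - 2x² - 2x + 1
x₀ = -3.1, x₁ = -0.06

Secant formula: x_{n+1} = x_n - f(x_n)(x_n - x_{n-1})/(f(x_n) - f(x_{n-1}))

Iteration 1:
  f(-3.100000) = -41.811000
  f(-0.060000) = 1.112584
  x_2 = -0.060000 - 1.112584×(-0.060000 - (-3.100000))/(1.112584 - (-41.811000))
       = -0.138797
Iteration 2:
  f(-0.060000) = 1.112584
  f(-0.138797) = 1.236391
  x_3 = -0.138797 - 1.236391×(-0.138797 - (-0.060000))/(1.236391 - 1.112584)
       = 0.648105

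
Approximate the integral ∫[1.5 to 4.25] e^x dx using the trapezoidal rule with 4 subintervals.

f(x) = e^x
a = 1.5, b = 4.25, n = 4
h = (b - a)/n = 0.687500

Trapezoidal rule: (h/2)[f(x₀) + 2f(x₁) + 2f(x₂) + ... + f(xₙ)]

x_0 = 1.5000, f(x_0) = 4.481689, coefficient = 1
x_1 = 2.1875, f(x_1) = 8.912903, coefficient = 2
x_2 = 2.8750, f(x_2) = 17.725424, coefficient = 2
x_3 = 3.5625, f(x_3) = 35.251215, coefficient = 2
x_4 = 4.2500, f(x_4) = 70.105412, coefficient = 1

I ≈ (0.687500/2) × 198.366186 = 68.188376
Exact value: 65.623723
Error: 2.564653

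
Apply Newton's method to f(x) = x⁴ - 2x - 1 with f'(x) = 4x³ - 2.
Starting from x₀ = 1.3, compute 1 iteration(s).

f(x) = x⁴ - 2x - 1
f'(x) = 4x³ - 2
x₀ = 1.3

Newton-Raphson formula: x_{n+1} = x_n - f(x_n)/f'(x_n)

Iteration 1:
  f(1.300000) = -0.743900
  f'(1.300000) = 6.788000
  x_1 = 1.300000 - (-0.743900)/6.788000 = 1.409590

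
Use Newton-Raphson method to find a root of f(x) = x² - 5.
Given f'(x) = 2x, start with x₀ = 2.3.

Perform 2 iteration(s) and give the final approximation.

f(x) = x² - 5
f'(x) = 2x
x₀ = 2.3

Newton-Raphson formula: x_{n+1} = x_n - f(x_n)/f'(x_n)

Iteration 1:
  f(2.300000) = 0.290000
  f'(2.300000) = 4.600000
  x_1 = 2.300000 - 0.290000/4.600000 = 2.236957
Iteration 2:
  f(2.236957) = 0.003974
  f'(2.236957) = 4.473913
  x_2 = 2.236957 - 0.003974/4.473913 = 2.236068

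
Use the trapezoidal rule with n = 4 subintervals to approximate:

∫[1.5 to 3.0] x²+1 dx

f(x) = x²+1
a = 1.5, b = 3.0, n = 4
h = (b - a)/n = 0.375000

Trapezoidal rule: (h/2)[f(x₀) + 2f(x₁) + 2f(x₂) + ... + f(xₙ)]

x_0 = 1.5000, f(x_0) = 3.250000, coefficient = 1
x_1 = 1.8750, f(x_1) = 4.515625, coefficient = 2
x_2 = 2.2500, f(x_2) = 6.062500, coefficient = 2
x_3 = 2.6250, f(x_3) = 7.890625, coefficient = 2
x_4 = 3.0000, f(x_4) = 10.000000, coefficient = 1

I ≈ (0.375000/2) × 50.187500 = 9.410156
Exact value: 9.375000
Error: 0.035156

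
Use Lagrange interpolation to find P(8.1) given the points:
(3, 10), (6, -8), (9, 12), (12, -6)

Lagrange interpolation formula:
P(x) = Σ yᵢ × Lᵢ(x)
where Lᵢ(x) = Π_{j≠i} (x - xⱼ)/(xᵢ - xⱼ)

L_0(8.1) = (8.1 - 6)/(3 - 6) × (8.1 - 9)/(3 - 9) × (8.1 - 12)/(3 - 12) = -0.045500
L_1(8.1) = (8.1 - 3)/(6 - 3) × (8.1 - 9)/(6 - 9) × (8.1 - 12)/(6 - 12) = 0.331500
L_2(8.1) = (8.1 - 3)/(9 - 3) × (8.1 - 6)/(9 - 6) × (8.1 - 12)/(9 - 12) = 0.773500
L_3(8.1) = (8.1 - 3)/(12 - 3) × (8.1 - 6)/(12 - 6) × (8.1 - 9)/(12 - 9) = -0.059500

P(8.1) = 10×L_0(8.1) + (-8)×L_1(8.1) + 12×L_2(8.1) + (-6)×L_3(8.1)
P(8.1) = 6.532000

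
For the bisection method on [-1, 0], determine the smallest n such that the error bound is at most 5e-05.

We need (b-a)/2^n ≤ 5e-05
(0 - (-1))/2^n ≤ 5e-05
1/2^n ≤ 5e-05
2^n ≥ 20000
n ≥ log₂(20000) = 14.29
n ≥ 15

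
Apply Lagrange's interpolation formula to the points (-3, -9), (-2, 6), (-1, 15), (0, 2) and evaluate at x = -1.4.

Lagrange interpolation formula:
P(x) = Σ yᵢ × Lᵢ(x)
where Lᵢ(x) = Π_{j≠i} (x - xⱼ)/(xᵢ - xⱼ)

L_0(-1.4) = (-1.4 - (-2))/(-3 - (-2)) × (-1.4 - (-1))/(-3 - (-1)) × (-1.4 - 0)/(-3 - 0) = -0.056000
L_1(-1.4) = (-1.4 - (-3))/(-2 - (-3)) × (-1.4 - (-1))/(-2 - (-1)) × (-1.4 - 0)/(-2 - 0) = 0.448000
L_2(-1.4) = (-1.4 - (-3))/(-1 - (-3)) × (-1.4 - (-2))/(-1 - (-2)) × (-1.4 - 0)/(-1 - 0) = 0.672000
L_3(-1.4) = (-1.4 - (-3))/(0 - (-3)) × (-1.4 - (-2))/(0 - (-2)) × (-1.4 - (-1))/(0 - (-1)) = -0.064000

P(-1.4) = (-9)×L_0(-1.4) + 6×L_1(-1.4) + 15×L_2(-1.4) + 2×L_3(-1.4)
P(-1.4) = 13.144000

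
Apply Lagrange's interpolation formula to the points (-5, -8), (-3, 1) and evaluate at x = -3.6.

Lagrange interpolation formula:
P(x) = Σ yᵢ × Lᵢ(x)
where Lᵢ(x) = Π_{j≠i} (x - xⱼ)/(xᵢ - xⱼ)

L_0(-3.6) = (-3.6 - (-3))/(-5 - (-3)) = 0.300000
L_1(-3.6) = (-3.6 - (-5))/(-3 - (-5)) = 0.700000

P(-3.6) = (-8)×L_0(-3.6) + 1×L_1(-3.6)
P(-3.6) = -1.700000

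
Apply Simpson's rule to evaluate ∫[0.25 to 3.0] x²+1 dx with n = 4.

f(x) = x²+1
a = 0.25, b = 3.0, n = 4
h = (b - a)/n = 0.687500

Simpson's rule: (h/3)[f(x₀) + 4f(x₁) + 2f(x₂) + ... + f(xₙ)]

x_0 = 0.2500, f(x_0) = 1.062500, coefficient = 1
x_1 = 0.9375, f(x_1) = 1.878906, coefficient = 4
x_2 = 1.6250, f(x_2) = 3.640625, coefficient = 2
x_3 = 2.3125, f(x_3) = 6.347656, coefficient = 4
x_4 = 3.0000, f(x_4) = 10.000000, coefficient = 1

I ≈ (0.687500/3) × 51.250000 = 11.744792
Exact value: 11.744792
Error: 0.000000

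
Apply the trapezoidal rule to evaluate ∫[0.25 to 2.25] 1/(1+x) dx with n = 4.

f(x) = 1/(1+x)
a = 0.25, b = 2.25, n = 4
h = (b - a)/n = 0.500000

Trapezoidal rule: (h/2)[f(x₀) + 2f(x₁) + 2f(x₂) + ... + f(xₙ)]

x_0 = 0.2500, f(x_0) = 0.800000, coefficient = 1
x_1 = 0.7500, f(x_1) = 0.571429, coefficient = 2
x_2 = 1.2500, f(x_2) = 0.444444, coefficient = 2
x_3 = 1.7500, f(x_3) = 0.363636, coefficient = 2
x_4 = 2.2500, f(x_4) = 0.307692, coefficient = 1

I ≈ (0.500000/2) × 3.866711 = 0.966678
Exact value: 0.955511
Error: 0.011166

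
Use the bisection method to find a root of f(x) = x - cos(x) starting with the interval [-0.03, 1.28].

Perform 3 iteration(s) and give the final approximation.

f(x) = x - cos(x)
Initial interval: [-0.03, 1.28]

Iteration 1:
  c_1 = (-0.030000 + 1.280000)/2 = 0.625000
  f(c_1) = f(0.625000) = -0.185963
  f(a) × f(c) ≥ 0, new interval: [0.625000, 1.280000]
Iteration 2:
  c_2 = (0.625000 + 1.280000)/2 = 0.952500
  f(c_2) = f(0.952500) = 0.372852
  f(a) × f(c) < 0, new interval: [0.625000, 0.952500]
Iteration 3:
  c_3 = (0.625000 + 0.952500)/2 = 0.788750
  f(c_3) = f(0.788750) = 0.084017
  f(a) × f(c) < 0, new interval: [0.625000, 0.788750]

After 3 iteration(s), the approximation is c_3 = 0.788750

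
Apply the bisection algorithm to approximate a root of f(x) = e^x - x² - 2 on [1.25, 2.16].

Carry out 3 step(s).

f(x) = e^x - x² - 2
Initial interval: [1.25, 2.16]

Iteration 1:
  c_1 = (1.250000 + 2.160000)/2 = 1.705000
  f(c_1) = f(1.705000) = 0.594361
  f(a) × f(c) < 0, new interval: [1.250000, 1.705000]
Iteration 2:
  c_2 = (1.250000 + 1.705000)/2 = 1.477500
  f(c_2) = f(1.477500) = 0.198971
  f(a) × f(c) < 0, new interval: [1.250000, 1.477500]
Iteration 3:
  c_3 = (1.250000 + 1.477500)/2 = 1.363750
  f(c_3) = f(1.363750) = 0.051017
  f(a) × f(c) < 0, new interval: [1.250000, 1.363750]

After 3 iteration(s), the approximation is c_3 = 1.363750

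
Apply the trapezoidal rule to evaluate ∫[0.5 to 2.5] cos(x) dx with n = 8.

f(x) = cos(x)
a = 0.5, b = 2.5, n = 8
h = (b - a)/n = 0.250000

Trapezoidal rule: (h/2)[f(x₀) + 2f(x₁) + 2f(x₂) + ... + f(xₙ)]

x_0 = 0.5000, f(x_0) = 0.877583, coefficient = 1
x_1 = 0.7500, f(x_1) = 0.731689, coefficient = 2
x_2 = 1.0000, f(x_2) = 0.540302, coefficient = 2
x_3 = 1.2500, f(x_3) = 0.315322, coefficient = 2
x_4 = 1.5000, f(x_4) = 0.070737, coefficient = 2
x_5 = 1.7500, f(x_5) = -0.178246, coefficient = 2
x_6 = 2.0000, f(x_6) = -0.416147, coefficient = 2
x_7 = 2.2500, f(x_7) = -0.628174, coefficient = 2
x_8 = 2.5000, f(x_8) = -0.801144, coefficient = 1

I ≈ (0.250000/2) × 0.947407 = 0.118426
Exact value: 0.119047
Error: 0.000621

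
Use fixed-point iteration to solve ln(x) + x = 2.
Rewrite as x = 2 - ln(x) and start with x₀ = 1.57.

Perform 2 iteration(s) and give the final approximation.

Equation: ln(x) + x = 2
Fixed-point form: x = 2 - ln(x)
x₀ = 1.57

x_1 = g(1.570000) = 1.548924
x_2 = g(1.548924) = 1.562439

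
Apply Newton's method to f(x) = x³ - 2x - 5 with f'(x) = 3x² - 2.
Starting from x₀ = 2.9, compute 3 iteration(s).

f(x) = x³ - 2x - 5
f'(x) = 3x² - 2
x₀ = 2.9

Newton-Raphson formula: x_{n+1} = x_n - f(x_n)/f'(x_n)

Iteration 1:
  f(2.900000) = 13.589000
  f'(2.900000) = 23.230000
  x_1 = 2.900000 - 13.589000/23.230000 = 2.315024
Iteration 2:
  f(2.315024) = 2.776939
  f'(2.315024) = 14.078004
  x_2 = 2.315024 - 2.776939/14.078004 = 2.117770
Iteration 3:
  f(2.117770) = 0.262551
  f'(2.117770) = 11.454848
  x_3 = 2.117770 - 0.262551/11.454848 = 2.094849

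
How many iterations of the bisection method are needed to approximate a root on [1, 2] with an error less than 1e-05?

We need (b-a)/2^n ≤ 1e-05
(2 - 1)/2^n ≤ 1e-05
1/2^n ≤ 1e-05
2^n ≥ 100000
n ≥ log₂(100000) = 16.61
n ≥ 17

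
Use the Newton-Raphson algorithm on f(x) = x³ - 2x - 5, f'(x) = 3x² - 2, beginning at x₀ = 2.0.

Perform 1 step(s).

f(x) = x³ - 2x - 5
f'(x) = 3x² - 2
x₀ = 2.0

Newton-Raphson formula: x_{n+1} = x_n - f(x_n)/f'(x_n)

Iteration 1:
  f(2.000000) = -1.000000
  f'(2.000000) = 10.000000
  x_1 = 2.000000 - (-1.000000)/10.000000 = 2.100000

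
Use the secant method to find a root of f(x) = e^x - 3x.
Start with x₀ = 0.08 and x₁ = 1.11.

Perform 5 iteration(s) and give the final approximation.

f(x) = e^x - 3x
x₀ = 0.08, x₁ = 1.11

Secant formula: x_{n+1} = x_n - f(x_n)(x_n - x_{n-1})/(f(x_n) - f(x_{n-1}))

Iteration 1:
  f(0.080000) = 0.843287
  f(1.110000) = -0.295642
  x_2 = 1.110000 - (-0.295642)×(1.110000 - 0.080000)/(-0.295642 - 0.843287)
       = 0.842634
Iteration 2:
  f(1.110000) = -0.295642
  f(0.842634) = -0.205426
  x_3 = 0.842634 - (-0.205426)×(0.842634 - 1.110000)/(-0.205426 - (-0.295642))
       = 0.233830
Iteration 3:
  f(0.842634) = -0.205426
  f(0.233830) = 0.561940
  x_4 = 0.233830 - 0.561940×(0.233830 - 0.842634)/(0.561940 - (-0.205426))
       = 0.679656
Iteration 4:
  f(0.233830) = 0.561940
  f(0.679656) = -0.065769
  x_5 = 0.679656 - (-0.065769)×(0.679656 - 0.233830)/(-0.065769 - 0.561940)
       = 0.632944
Iteration 5:
  f(0.679656) = -0.065769
  f(0.632944) = -0.015685
  x_6 = 0.632944 - (-0.015685)×(0.632944 - 0.679656)/(-0.015685 - (-0.065769))
       = 0.618314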